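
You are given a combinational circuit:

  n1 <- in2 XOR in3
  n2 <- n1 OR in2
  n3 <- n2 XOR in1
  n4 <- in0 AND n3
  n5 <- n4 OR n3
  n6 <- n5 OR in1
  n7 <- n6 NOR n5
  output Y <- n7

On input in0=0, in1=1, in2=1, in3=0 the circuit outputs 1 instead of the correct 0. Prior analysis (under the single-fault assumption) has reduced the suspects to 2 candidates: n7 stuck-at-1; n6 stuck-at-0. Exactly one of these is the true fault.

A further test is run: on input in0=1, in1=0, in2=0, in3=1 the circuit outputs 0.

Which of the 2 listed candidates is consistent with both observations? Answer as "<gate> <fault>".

n6 stuck-at-0

Evaluate each candidate on input in0=1, in1=0, in2=0, in3=1:
  n7 stuck-at-1: n1=1, n2=1, n3=1, n4=1, n5=1, n6=1, n7=1 [stuck-at-1] → 1 — eliminated
  n6 stuck-at-0: n1=1, n2=1, n3=1, n4=1, n5=1, n6=0 [stuck-at-0], n7=0 → 0 — matches
Only n6 stuck-at-0 reproduces the observed 0.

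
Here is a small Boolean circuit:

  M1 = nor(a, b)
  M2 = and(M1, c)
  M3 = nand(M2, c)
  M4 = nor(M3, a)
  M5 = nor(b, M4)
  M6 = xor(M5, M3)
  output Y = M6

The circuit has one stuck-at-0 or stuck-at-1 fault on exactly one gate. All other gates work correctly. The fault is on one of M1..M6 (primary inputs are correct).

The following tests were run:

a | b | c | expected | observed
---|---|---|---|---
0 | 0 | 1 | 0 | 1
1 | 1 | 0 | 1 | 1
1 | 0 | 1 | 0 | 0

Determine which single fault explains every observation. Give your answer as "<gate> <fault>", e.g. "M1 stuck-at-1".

M4 stuck-at-0

Fault-free values for test 1 (a=0, b=0, c=1): M1=1, M2=1, M3=0, M4=1, M5=0, M6=0, giving Y=0. Observed 1.
Test 1: faults giving observed 1 are {M4 stuck-at-0, M5 stuck-at-1, M6 stuck-at-1}.
Test 2 (a=1, b=1, c=0): fault-free M1=0, M2=0, M3=1, M4=0, M5=0, M6=1 → 1; observed 1. Eliminates M5 stuck-at-1.
Test 3 (a=1, b=0, c=1): fault-free M1=0, M2=0, M3=1, M4=0, M5=1, M6=0 → 0; observed 0. Eliminates M6 stuck-at-1.
Only M4 stuck-at-0 is consistent with every test.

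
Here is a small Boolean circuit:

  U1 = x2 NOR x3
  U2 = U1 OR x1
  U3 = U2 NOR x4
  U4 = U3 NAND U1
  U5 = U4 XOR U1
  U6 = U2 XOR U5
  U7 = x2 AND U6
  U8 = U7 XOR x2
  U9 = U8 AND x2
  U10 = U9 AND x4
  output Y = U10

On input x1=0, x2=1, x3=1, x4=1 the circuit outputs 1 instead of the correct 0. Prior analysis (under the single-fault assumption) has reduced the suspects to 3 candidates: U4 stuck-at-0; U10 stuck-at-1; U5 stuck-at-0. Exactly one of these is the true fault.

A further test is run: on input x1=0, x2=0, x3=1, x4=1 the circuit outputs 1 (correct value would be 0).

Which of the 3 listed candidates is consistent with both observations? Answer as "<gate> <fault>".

Evaluate each candidate on input x1=0, x2=0, x3=1, x4=1:
  U4 stuck-at-0: U1=0, U2=0, U3=0, U4=0 [stuck-at-0], U5=0, U6=0, U7=0, U8=0, U9=0, U10=0 → 0 — eliminated
  U10 stuck-at-1: U1=0, U2=0, U3=0, U4=1, U5=1, U6=1, U7=0, U8=0, U9=0, U10=1 [stuck-at-1] → 1 — matches
  U5 stuck-at-0: U1=0, U2=0, U3=0, U4=1, U5=0 [stuck-at-0], U6=0, U7=0, U8=0, U9=0, U10=0 → 0 — eliminated
Only U10 stuck-at-1 reproduces the observed 1.

U10 stuck-at-1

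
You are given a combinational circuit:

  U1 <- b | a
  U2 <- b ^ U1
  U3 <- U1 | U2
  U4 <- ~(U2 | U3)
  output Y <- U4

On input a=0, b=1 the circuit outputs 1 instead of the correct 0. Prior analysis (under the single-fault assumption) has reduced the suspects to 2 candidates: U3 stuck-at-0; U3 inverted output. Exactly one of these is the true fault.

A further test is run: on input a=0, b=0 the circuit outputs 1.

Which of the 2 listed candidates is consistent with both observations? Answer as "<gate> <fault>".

Evaluate each candidate on input a=0, b=0:
  U3 stuck-at-0: U1=0, U2=0, U3=0 [stuck-at-0], U4=1 → 1 — matches
  U3 inverted output: U1=0, U2=0, U3=1 [inverted output], U4=0 → 0 — eliminated
Only U3 stuck-at-0 reproduces the observed 1.

U3 stuck-at-0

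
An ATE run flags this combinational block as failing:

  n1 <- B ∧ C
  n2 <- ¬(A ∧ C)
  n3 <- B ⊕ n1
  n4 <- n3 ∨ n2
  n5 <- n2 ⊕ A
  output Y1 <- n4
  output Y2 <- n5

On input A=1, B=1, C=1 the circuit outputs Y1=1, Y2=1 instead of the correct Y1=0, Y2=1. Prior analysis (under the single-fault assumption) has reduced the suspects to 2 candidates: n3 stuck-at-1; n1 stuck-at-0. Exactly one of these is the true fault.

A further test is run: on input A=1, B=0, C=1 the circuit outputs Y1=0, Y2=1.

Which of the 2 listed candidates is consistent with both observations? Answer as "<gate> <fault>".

Evaluate each candidate on input A=1, B=0, C=1:
  n3 stuck-at-1: n1=0, n2=0, n3=1 [stuck-at-1], n4=1, n5=1 → Y1=1, Y2=1 — eliminated
  n1 stuck-at-0: n1=0 [stuck-at-0], n2=0, n3=0, n4=0, n5=1 → Y1=0, Y2=1 — matches
Only n1 stuck-at-0 reproduces the observed Y1=0, Y2=1.

n1 stuck-at-0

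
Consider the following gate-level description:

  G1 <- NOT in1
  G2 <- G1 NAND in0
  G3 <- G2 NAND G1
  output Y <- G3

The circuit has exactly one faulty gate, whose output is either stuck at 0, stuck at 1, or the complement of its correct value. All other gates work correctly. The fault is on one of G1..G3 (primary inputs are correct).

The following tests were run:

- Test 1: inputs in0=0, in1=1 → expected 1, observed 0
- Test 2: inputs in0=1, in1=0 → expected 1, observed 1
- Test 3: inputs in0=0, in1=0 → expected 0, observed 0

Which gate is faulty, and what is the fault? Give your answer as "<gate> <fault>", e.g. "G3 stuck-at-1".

Fault-free values for test 1 (in0=0, in1=1): G1=0, G2=1, G3=1, giving Y=1. Observed 0.
Test 1: faults giving observed 0 are {G1 stuck-at-1, G1 inverted output, G3 stuck-at-0, G3 inverted output}.
Test 2 (in0=1, in1=0): fault-free G1=1, G2=0, G3=1 → 1; observed 1. Eliminates G3 stuck-at-0, G3 inverted output.
Test 3 (in0=0, in1=0): fault-free G1=1, G2=1, G3=0 → 0; observed 0. Eliminates G1 inverted output.
Only G1 stuck-at-1 is consistent with every test.

G1 stuck-at-1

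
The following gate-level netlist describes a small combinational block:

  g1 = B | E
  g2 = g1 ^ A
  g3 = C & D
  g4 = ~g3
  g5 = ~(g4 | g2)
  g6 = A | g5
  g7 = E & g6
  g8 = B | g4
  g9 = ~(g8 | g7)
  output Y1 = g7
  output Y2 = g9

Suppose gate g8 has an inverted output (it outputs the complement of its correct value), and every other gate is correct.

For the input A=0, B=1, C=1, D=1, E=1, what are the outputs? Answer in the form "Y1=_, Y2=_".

Y1=0, Y2=1

Propagate with g8 forced: g1=1, g2=1, g3=1, g4=0, g5=0, g6=0, g7=0, g8=0 [inverted output], g9=1.
So the outputs are Y1=0, Y2=1. (Without the fault they would be Y1=0, Y2=0.)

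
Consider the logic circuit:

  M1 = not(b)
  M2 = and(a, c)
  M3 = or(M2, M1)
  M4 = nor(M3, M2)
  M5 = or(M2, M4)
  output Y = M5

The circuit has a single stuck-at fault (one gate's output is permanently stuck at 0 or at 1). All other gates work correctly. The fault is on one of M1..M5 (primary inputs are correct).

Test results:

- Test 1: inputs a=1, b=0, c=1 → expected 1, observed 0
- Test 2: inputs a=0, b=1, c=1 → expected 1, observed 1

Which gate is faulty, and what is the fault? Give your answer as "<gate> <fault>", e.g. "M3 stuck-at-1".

Fault-free values for test 1 (a=1, b=0, c=1): M1=1, M2=1, M3=1, M4=0, M5=1, giving Y=1. Observed 0.
Test 1: faults giving observed 0 are {M2 stuck-at-0, M5 stuck-at-0}.
Test 2 (a=0, b=1, c=1): fault-free M1=0, M2=0, M3=0, M4=1, M5=1 → 1; observed 1. Eliminates M5 stuck-at-0.
Only M2 stuck-at-0 is consistent with every test.

M2 stuck-at-0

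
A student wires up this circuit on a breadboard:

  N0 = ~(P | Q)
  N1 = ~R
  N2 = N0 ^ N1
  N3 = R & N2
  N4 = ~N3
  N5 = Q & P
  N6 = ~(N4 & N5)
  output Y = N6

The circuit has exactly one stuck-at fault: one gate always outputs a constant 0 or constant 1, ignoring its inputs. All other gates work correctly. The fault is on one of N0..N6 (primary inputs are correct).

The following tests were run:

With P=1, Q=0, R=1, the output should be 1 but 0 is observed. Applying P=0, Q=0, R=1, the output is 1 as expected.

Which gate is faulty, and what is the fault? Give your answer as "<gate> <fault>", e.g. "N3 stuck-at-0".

N5 stuck-at-1

Fault-free values for test 1 (P=1, Q=0, R=1): N0=0, N1=0, N2=0, N3=0, N4=1, N5=0, N6=1, giving Y=1. Observed 0.
Test 1: faults giving observed 0 are {N5 stuck-at-1, N6 stuck-at-0}.
Test 2 (P=0, Q=0, R=1): fault-free N0=1, N1=0, N2=1, N3=1, N4=0, N5=0, N6=1 → 1; observed 1. Eliminates N6 stuck-at-0.
Only N5 stuck-at-1 is consistent with every test.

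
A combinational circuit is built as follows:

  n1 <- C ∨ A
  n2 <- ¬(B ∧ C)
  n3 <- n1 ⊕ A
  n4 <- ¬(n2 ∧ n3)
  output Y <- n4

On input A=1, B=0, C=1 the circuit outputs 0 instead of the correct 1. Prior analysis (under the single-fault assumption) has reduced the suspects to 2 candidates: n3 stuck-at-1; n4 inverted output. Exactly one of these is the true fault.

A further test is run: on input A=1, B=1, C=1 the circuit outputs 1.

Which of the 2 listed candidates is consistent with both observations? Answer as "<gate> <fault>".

n3 stuck-at-1

Evaluate each candidate on input A=1, B=1, C=1:
  n3 stuck-at-1: n1=1, n2=0, n3=1 [stuck-at-1], n4=1 → 1 — matches
  n4 inverted output: n1=1, n2=0, n3=0, n4=0 [inverted output] → 0 — eliminated
Only n3 stuck-at-1 reproduces the observed 1.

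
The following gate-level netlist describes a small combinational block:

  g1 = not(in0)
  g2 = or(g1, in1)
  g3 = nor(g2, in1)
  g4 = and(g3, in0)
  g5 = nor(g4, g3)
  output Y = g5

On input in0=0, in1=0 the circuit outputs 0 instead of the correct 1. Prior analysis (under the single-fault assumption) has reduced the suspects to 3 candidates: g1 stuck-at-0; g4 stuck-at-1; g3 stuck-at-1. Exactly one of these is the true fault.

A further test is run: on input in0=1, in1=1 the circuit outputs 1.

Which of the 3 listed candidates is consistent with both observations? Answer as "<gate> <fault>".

Evaluate each candidate on input in0=1, in1=1:
  g1 stuck-at-0: g1=0 [stuck-at-0], g2=1, g3=0, g4=0, g5=1 → 1 — matches
  g4 stuck-at-1: g1=0, g2=1, g3=0, g4=1 [stuck-at-1], g5=0 → 0 — eliminated
  g3 stuck-at-1: g1=0, g2=1, g3=1 [stuck-at-1], g4=1, g5=0 → 0 — eliminated
Only g1 stuck-at-0 reproduces the observed 1.

g1 stuck-at-0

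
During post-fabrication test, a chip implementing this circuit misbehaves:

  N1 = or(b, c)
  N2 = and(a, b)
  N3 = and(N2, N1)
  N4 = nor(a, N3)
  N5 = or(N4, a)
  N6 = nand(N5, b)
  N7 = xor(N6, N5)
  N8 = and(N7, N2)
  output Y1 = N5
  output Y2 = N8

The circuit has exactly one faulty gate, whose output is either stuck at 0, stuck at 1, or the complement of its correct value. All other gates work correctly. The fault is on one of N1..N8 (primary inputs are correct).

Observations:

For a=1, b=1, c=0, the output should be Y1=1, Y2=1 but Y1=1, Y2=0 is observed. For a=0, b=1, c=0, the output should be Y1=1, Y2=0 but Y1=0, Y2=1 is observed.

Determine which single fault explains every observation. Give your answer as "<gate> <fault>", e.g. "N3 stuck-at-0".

Fault-free values for test 1 (a=1, b=1, c=0): N1=1, N2=1, N3=1, N4=0, N5=1, N6=0, N7=1, N8=1, giving Y1=1, Y2=1. Observed Y1=1, Y2=0.
Test 1: faults giving observed Y1=1, Y2=0 are {N2 stuck-at-0, N2 inverted output, N6 stuck-at-1, N6 inverted output, N7 stuck-at-0, N7 inverted output, N8 stuck-at-0, N8 inverted output}.
Test 2 (a=0, b=1, c=0): fault-free N1=1, N2=0, N3=0, N4=1, N5=1, N6=0, N7=1, N8=0 → Y1=1, Y2=0; observed Y1=0, Y2=1. Eliminates N2 stuck-at-0, N6 stuck-at-1, N6 inverted output, N7 stuck-at-0, N7 inverted output, N8 stuck-at-0, N8 inverted output.
Only N2 inverted output is consistent with every test.

N2 inverted output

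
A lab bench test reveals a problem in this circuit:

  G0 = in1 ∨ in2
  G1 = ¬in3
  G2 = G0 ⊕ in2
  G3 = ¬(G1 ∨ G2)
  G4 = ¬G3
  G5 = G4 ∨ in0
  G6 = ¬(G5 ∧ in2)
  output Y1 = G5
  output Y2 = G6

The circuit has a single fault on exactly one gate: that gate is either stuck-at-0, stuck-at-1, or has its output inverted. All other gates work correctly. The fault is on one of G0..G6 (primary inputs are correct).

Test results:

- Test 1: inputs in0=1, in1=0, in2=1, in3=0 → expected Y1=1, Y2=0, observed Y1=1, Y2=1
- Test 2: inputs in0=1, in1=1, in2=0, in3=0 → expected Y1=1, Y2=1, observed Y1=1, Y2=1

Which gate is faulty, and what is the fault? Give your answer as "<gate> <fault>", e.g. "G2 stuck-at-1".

G6 stuck-at-1

Fault-free values for test 1 (in0=1, in1=0, in2=1, in3=0): G0=1, G1=1, G2=0, G3=0, G4=1, G5=1, G6=0, giving Y1=1, Y2=0. Observed Y1=1, Y2=1.
Test 1: faults giving observed Y1=1, Y2=1 are {G6 stuck-at-1, G6 inverted output}.
Test 2 (in0=1, in1=1, in2=0, in3=0): fault-free G0=1, G1=1, G2=1, G3=0, G4=1, G5=1, G6=1 → Y1=1, Y2=1; observed Y1=1, Y2=1. Eliminates G6 inverted output.
Only G6 stuck-at-1 is consistent with every test.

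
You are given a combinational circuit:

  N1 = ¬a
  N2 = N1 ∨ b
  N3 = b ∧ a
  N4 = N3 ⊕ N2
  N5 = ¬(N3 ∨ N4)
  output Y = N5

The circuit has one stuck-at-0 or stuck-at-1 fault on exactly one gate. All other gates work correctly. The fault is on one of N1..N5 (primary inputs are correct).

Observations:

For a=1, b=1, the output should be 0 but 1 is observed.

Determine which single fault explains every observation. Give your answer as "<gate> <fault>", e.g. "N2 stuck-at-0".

Fault-free values for test 1 (a=1, b=1): N1=0, N2=1, N3=1, N4=0, N5=0, giving Y=0. Observed 1.
Test 1: faults giving observed 1 are {N5 stuck-at-1}.
Only N5 stuck-at-1 is consistent with every test.

N5 stuck-at-1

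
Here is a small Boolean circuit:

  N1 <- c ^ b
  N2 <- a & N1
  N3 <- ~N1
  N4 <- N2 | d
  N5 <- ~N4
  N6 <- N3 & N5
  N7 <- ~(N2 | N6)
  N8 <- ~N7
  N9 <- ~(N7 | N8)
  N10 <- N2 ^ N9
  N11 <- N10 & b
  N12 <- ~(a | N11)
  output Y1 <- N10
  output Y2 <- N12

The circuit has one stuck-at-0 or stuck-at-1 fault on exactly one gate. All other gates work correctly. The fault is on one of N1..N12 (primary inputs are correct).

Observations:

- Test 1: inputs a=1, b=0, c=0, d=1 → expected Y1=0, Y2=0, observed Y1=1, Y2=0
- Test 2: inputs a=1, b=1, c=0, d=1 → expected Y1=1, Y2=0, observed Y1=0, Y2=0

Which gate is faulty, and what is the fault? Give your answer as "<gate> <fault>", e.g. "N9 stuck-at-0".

Fault-free values for test 1 (a=1, b=0, c=0, d=1): N1=0, N2=0, N3=1, N4=1, N5=0, N6=0, N7=1, N8=0, N9=0, N10=0, N11=0, N12=0, giving Y1=0, Y2=0. Observed Y1=1, Y2=0.
Test 1: faults giving observed Y1=1, Y2=0 are {N1 stuck-at-1, N2 stuck-at-1, N9 stuck-at-1, N10 stuck-at-1}.
Test 2 (a=1, b=1, c=0, d=1): fault-free N1=1, N2=1, N3=0, N4=1, N5=0, N6=0, N7=0, N8=1, N9=0, N10=1, N11=1, N12=0 → Y1=1, Y2=0; observed Y1=0, Y2=0. Eliminates N1 stuck-at-1, N2 stuck-at-1, N10 stuck-at-1.
Only N9 stuck-at-1 is consistent with every test.

N9 stuck-at-1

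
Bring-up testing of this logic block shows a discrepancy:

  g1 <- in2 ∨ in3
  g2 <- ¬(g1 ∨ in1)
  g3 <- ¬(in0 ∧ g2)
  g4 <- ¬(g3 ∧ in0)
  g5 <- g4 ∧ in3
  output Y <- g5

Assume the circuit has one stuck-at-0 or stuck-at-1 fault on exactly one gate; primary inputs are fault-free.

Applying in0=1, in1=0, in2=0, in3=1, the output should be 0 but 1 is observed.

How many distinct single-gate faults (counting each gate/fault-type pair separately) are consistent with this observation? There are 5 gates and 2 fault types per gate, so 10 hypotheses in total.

5

Fault-free: g1=1, g2=0, g3=1, g4=0, g5=0 → 0. Observed 1.
  g1 stuck-at-0: output 1 ✓
  g1 stuck-at-1: output 0 ✗
  g2 stuck-at-0: output 0 ✗
  g2 stuck-at-1: output 1 ✓
  g3 stuck-at-0: output 1 ✓
  g3 stuck-at-1: output 0 ✗
  g4 stuck-at-0: output 0 ✗
  g4 stuck-at-1: output 1 ✓
  g5 stuck-at-0: output 0 ✗
  g5 stuck-at-1: output 1 ✓
Consistent faults: {g1 stuck-at-0, g2 stuck-at-1, g3 stuck-at-0, g4 stuck-at-1, g5 stuck-at-1} — 5 in all.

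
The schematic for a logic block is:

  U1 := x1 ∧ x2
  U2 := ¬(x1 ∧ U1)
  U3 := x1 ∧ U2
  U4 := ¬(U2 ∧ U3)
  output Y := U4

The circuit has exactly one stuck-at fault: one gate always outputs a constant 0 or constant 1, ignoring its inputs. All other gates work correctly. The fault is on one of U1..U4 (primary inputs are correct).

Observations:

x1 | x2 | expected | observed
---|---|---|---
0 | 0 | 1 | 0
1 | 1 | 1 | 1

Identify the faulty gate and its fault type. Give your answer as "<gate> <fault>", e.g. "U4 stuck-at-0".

U3 stuck-at-1

Fault-free values for test 1 (x1=0, x2=0): U1=0, U2=1, U3=0, U4=1, giving Y=1. Observed 0.
Test 1: faults giving observed 0 are {U3 stuck-at-1, U4 stuck-at-0}.
Test 2 (x1=1, x2=1): fault-free U1=1, U2=0, U3=0, U4=1 → 1; observed 1. Eliminates U4 stuck-at-0.
Only U3 stuck-at-1 is consistent with every test.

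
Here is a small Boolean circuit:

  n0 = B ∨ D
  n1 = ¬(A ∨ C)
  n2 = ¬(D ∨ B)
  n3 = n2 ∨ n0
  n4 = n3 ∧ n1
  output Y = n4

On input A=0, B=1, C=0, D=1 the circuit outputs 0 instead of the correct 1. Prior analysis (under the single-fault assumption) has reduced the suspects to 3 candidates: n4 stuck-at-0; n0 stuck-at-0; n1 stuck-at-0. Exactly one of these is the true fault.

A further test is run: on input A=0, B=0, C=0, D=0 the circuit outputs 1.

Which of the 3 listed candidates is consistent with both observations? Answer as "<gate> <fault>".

Evaluate each candidate on input A=0, B=0, C=0, D=0:
  n4 stuck-at-0: n0=0, n1=1, n2=1, n3=1, n4=0 [stuck-at-0] → 0 — eliminated
  n0 stuck-at-0: n0=0 [stuck-at-0], n1=1, n2=1, n3=1, n4=1 → 1 — matches
  n1 stuck-at-0: n0=0, n1=0 [stuck-at-0], n2=1, n3=1, n4=0 → 0 — eliminated
Only n0 stuck-at-0 reproduces the observed 1.

n0 stuck-at-0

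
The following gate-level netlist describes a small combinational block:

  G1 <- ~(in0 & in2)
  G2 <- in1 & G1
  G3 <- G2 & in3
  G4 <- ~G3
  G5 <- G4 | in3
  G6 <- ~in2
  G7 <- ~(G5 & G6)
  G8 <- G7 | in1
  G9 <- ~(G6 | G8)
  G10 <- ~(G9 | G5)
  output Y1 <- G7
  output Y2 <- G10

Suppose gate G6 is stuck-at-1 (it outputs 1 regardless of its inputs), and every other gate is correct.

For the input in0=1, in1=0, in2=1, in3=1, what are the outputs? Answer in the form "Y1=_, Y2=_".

Y1=0, Y2=0

Propagate with G6 forced: G1=0, G2=0, G3=0, G4=1, G5=1, G6=1 [stuck-at-1], G7=0, G8=0, G9=0, G10=0.
So the outputs are Y1=0, Y2=0. (Without the fault they would be Y1=1, Y2=0.)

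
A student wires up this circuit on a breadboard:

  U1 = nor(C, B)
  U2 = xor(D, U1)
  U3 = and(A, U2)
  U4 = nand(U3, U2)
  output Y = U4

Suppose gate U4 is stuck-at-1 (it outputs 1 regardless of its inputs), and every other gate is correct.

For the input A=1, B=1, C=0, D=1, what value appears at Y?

Propagate with U4 forced: U1=0, U2=1, U3=1, U4=1 [stuck-at-1].
So Y = 1. (Without the fault it would be 0.)

1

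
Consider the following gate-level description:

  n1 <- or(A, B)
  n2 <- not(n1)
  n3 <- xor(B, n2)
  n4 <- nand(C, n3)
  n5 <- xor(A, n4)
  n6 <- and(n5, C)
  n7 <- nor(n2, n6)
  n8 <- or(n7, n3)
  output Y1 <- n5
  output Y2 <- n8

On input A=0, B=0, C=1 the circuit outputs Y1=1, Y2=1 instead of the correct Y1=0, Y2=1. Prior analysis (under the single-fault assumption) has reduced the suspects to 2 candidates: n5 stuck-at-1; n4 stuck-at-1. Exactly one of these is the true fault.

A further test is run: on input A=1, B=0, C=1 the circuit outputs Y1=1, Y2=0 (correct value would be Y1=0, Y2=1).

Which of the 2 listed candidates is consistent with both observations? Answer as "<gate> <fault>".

Evaluate each candidate on input A=1, B=0, C=1:
  n5 stuck-at-1: n1=1, n2=0, n3=0, n4=1, n5=1 [stuck-at-1], n6=1, n7=0, n8=0 → Y1=1, Y2=0 — matches
  n4 stuck-at-1: n1=1, n2=0, n3=0, n4=1 [stuck-at-1], n5=0, n6=0, n7=1, n8=1 → Y1=0, Y2=1 — eliminated
Only n5 stuck-at-1 reproduces the observed Y1=1, Y2=0.

n5 stuck-at-1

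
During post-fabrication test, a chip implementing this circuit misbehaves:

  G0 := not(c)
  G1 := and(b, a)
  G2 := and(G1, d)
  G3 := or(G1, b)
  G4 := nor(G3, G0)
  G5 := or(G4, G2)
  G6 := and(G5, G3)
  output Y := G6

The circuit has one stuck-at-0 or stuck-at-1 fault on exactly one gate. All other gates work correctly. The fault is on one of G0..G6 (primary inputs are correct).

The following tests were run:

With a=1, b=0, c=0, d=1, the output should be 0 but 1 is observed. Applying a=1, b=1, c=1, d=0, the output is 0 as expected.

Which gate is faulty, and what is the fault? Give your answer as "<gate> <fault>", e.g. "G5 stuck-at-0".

G1 stuck-at-1

Fault-free values for test 1 (a=1, b=0, c=0, d=1): G0=1, G1=0, G2=0, G3=0, G4=0, G5=0, G6=0, giving Y=0. Observed 1.
Test 1: faults giving observed 1 are {G1 stuck-at-1, G6 stuck-at-1}.
Test 2 (a=1, b=1, c=1, d=0): fault-free G0=0, G1=1, G2=0, G3=1, G4=0, G5=0, G6=0 → 0; observed 0. Eliminates G6 stuck-at-1.
Only G1 stuck-at-1 is consistent with every test.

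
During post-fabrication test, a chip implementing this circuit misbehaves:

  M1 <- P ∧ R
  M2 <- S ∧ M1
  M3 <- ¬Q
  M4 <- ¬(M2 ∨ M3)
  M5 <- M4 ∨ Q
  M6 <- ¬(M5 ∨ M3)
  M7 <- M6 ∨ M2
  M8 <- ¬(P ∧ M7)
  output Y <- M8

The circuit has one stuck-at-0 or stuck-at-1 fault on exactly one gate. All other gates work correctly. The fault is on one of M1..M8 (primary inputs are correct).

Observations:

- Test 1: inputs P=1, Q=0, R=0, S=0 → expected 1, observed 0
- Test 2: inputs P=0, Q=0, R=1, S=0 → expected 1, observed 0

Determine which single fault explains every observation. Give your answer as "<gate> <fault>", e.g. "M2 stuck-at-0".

M8 stuck-at-0

Fault-free values for test 1 (P=1, Q=0, R=0, S=0): M1=0, M2=0, M3=1, M4=0, M5=0, M6=0, M7=0, M8=1, giving Y=1. Observed 0.
Test 1: faults giving observed 0 are {M2 stuck-at-1, M6 stuck-at-1, M7 stuck-at-1, M8 stuck-at-0}.
Test 2 (P=0, Q=0, R=1, S=0): fault-free M1=0, M2=0, M3=1, M4=0, M5=0, M6=0, M7=0, M8=1 → 1; observed 0. Eliminates M2 stuck-at-1, M6 stuck-at-1, M7 stuck-at-1.
Only M8 stuck-at-0 is consistent with every test.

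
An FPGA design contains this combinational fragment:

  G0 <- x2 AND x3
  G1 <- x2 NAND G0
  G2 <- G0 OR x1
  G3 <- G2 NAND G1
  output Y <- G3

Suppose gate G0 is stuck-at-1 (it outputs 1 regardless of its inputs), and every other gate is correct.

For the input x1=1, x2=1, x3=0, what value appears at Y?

Propagate with G0 forced: G0=1 [stuck-at-1], G1=0, G2=1, G3=1.
So Y = 1. (Without the fault it would be 0.)

1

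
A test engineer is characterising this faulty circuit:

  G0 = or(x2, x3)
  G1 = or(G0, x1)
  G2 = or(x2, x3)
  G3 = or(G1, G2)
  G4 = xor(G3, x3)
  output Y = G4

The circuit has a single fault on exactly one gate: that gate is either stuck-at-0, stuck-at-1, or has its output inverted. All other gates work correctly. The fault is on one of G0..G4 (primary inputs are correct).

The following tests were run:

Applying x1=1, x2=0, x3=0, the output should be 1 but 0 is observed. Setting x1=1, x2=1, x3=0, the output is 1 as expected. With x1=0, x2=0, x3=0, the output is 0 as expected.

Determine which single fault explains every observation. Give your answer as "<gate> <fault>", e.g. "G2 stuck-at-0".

Fault-free values for test 1 (x1=1, x2=0, x3=0): G0=0, G1=1, G2=0, G3=1, G4=1, giving Y=1. Observed 0.
Test 1: faults giving observed 0 are {G1 stuck-at-0, G1 inverted output, G3 stuck-at-0, G3 inverted output, G4 stuck-at-0, G4 inverted output}.
Test 2 (x1=1, x2=1, x3=0): fault-free G0=1, G1=1, G2=1, G3=1, G4=1 → 1; observed 1. Eliminates G3 stuck-at-0, G3 inverted output, G4 stuck-at-0, G4 inverted output.
Test 3 (x1=0, x2=0, x3=0): fault-free G0=0, G1=0, G2=0, G3=0, G4=0 → 0; observed 0. Eliminates G1 inverted output.
Only G1 stuck-at-0 is consistent with every test.

G1 stuck-at-0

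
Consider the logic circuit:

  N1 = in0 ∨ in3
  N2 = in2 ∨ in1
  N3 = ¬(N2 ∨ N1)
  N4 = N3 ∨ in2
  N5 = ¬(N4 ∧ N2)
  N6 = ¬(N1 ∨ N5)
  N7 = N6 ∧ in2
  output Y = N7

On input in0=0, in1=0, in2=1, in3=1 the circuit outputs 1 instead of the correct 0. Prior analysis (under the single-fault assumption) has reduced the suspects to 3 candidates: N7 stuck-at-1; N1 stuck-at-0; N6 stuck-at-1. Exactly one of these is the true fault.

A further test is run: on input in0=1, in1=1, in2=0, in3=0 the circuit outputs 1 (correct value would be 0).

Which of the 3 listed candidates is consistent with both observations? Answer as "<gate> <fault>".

N7 stuck-at-1

Evaluate each candidate on input in0=1, in1=1, in2=0, in3=0:
  N7 stuck-at-1: N1=1, N2=1, N3=0, N4=0, N5=1, N6=0, N7=1 [stuck-at-1] → 1 — matches
  N1 stuck-at-0: N1=0 [stuck-at-0], N2=1, N3=0, N4=0, N5=1, N6=0, N7=0 → 0 — eliminated
  N6 stuck-at-1: N1=1, N2=1, N3=0, N4=0, N5=1, N6=1 [stuck-at-1], N7=0 → 0 — eliminated
Only N7 stuck-at-1 reproduces the observed 1.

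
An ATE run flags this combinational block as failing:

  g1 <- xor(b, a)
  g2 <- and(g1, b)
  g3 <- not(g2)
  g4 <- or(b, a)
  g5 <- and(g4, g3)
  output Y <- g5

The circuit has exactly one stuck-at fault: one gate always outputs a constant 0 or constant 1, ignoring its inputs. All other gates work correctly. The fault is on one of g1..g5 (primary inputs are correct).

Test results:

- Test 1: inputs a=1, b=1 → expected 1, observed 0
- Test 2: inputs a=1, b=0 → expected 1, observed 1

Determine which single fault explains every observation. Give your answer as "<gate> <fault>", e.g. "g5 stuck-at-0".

g1 stuck-at-1

Fault-free values for test 1 (a=1, b=1): g1=0, g2=0, g3=1, g4=1, g5=1, giving Y=1. Observed 0.
Test 1: faults giving observed 0 are {g1 stuck-at-1, g2 stuck-at-1, g3 stuck-at-0, g4 stuck-at-0, g5 stuck-at-0}.
Test 2 (a=1, b=0): fault-free g1=1, g2=0, g3=1, g4=1, g5=1 → 1; observed 1. Eliminates g2 stuck-at-1, g3 stuck-at-0, g4 stuck-at-0, g5 stuck-at-0.
Only g1 stuck-at-1 is consistent with every test.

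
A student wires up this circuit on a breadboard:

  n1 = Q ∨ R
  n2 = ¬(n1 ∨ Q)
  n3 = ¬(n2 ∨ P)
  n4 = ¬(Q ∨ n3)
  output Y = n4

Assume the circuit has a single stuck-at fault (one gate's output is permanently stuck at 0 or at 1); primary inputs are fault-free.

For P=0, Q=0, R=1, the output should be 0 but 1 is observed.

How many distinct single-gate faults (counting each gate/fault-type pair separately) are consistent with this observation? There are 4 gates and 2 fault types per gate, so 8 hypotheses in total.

Fault-free: n1=1, n2=0, n3=1, n4=0 → 0. Observed 1.
  n1 stuck-at-0: output 1 ✓
  n1 stuck-at-1: output 0 ✗
  n2 stuck-at-0: output 0 ✗
  n2 stuck-at-1: output 1 ✓
  n3 stuck-at-0: output 1 ✓
  n3 stuck-at-1: output 0 ✗
  n4 stuck-at-0: output 0 ✗
  n4 stuck-at-1: output 1 ✓
Consistent faults: {n1 stuck-at-0, n2 stuck-at-1, n3 stuck-at-0, n4 stuck-at-1} — 4 in all.

4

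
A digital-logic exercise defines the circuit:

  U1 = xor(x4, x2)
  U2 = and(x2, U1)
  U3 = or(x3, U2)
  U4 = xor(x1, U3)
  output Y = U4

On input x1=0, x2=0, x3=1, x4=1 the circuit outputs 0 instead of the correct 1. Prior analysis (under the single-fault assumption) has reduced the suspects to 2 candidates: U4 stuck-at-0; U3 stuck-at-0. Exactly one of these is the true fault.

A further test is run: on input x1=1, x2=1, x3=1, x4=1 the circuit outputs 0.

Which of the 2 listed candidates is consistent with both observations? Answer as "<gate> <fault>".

U4 stuck-at-0

Evaluate each candidate on input x1=1, x2=1, x3=1, x4=1:
  U4 stuck-at-0: U1=0, U2=0, U3=1, U4=0 [stuck-at-0] → 0 — matches
  U3 stuck-at-0: U1=0, U2=0, U3=0 [stuck-at-0], U4=1 → 1 — eliminated
Only U4 stuck-at-0 reproduces the observed 0.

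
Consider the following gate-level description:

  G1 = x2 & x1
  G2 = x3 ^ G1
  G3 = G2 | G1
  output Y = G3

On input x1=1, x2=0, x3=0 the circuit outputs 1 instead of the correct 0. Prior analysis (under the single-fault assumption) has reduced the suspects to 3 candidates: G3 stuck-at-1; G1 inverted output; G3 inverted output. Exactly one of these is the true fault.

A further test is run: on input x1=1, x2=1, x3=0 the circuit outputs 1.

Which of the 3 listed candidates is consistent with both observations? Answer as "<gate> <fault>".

Evaluate each candidate on input x1=1, x2=1, x3=0:
  G3 stuck-at-1: G1=1, G2=1, G3=1 [stuck-at-1] → 1 — matches
  G1 inverted output: G1=0 [inverted output], G2=0, G3=0 → 0 — eliminated
  G3 inverted output: G1=1, G2=1, G3=0 [inverted output] → 0 — eliminated
Only G3 stuck-at-1 reproduces the observed 1.

G3 stuck-at-1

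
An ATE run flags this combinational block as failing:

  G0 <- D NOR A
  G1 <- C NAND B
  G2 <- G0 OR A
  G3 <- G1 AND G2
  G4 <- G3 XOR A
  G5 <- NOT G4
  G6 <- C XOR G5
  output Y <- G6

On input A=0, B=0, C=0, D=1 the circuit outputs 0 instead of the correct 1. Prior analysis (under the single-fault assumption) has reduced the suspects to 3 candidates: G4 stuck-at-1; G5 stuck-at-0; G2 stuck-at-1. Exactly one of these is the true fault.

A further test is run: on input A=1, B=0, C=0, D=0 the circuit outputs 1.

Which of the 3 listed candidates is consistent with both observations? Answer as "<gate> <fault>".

Evaluate each candidate on input A=1, B=0, C=0, D=0:
  G4 stuck-at-1: G0=0, G1=1, G2=1, G3=1, G4=1 [stuck-at-1], G5=0, G6=0 → 0 — eliminated
  G5 stuck-at-0: G0=0, G1=1, G2=1, G3=1, G4=0, G5=0 [stuck-at-0], G6=0 → 0 — eliminated
  G2 stuck-at-1: G0=0, G1=1, G2=1 [stuck-at-1], G3=1, G4=0, G5=1, G6=1 → 1 — matches
Only G2 stuck-at-1 reproduces the observed 1.

G2 stuck-at-1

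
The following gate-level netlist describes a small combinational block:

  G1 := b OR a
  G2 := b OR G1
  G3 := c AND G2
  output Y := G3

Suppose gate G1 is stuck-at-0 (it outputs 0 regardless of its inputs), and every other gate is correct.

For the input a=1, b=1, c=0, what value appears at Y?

Propagate with G1 forced: G1=0 [stuck-at-0], G2=1, G3=0.
So Y = 0. (Same as the fault-free value — the fault is masked on this input.)

0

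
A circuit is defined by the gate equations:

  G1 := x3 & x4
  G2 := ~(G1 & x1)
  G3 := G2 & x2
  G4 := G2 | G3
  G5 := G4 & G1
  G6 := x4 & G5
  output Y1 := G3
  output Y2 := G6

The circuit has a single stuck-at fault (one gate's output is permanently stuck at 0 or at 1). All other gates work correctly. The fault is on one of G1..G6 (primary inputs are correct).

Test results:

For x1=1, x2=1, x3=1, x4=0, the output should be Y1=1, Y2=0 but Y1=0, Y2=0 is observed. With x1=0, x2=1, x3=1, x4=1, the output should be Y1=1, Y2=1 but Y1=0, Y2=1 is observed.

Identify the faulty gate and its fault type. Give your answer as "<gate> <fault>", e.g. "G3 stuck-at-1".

Fault-free values for test 1 (x1=1, x2=1, x3=1, x4=0): G1=0, G2=1, G3=1, G4=1, G5=0, G6=0, giving Y1=1, Y2=0. Observed Y1=0, Y2=0.
Test 1: faults giving observed Y1=0, Y2=0 are {G1 stuck-at-1, G2 stuck-at-0, G3 stuck-at-0}.
Test 2 (x1=0, x2=1, x3=1, x4=1): fault-free G1=1, G2=1, G3=1, G4=1, G5=1, G6=1 → Y1=1, Y2=1; observed Y1=0, Y2=1. Eliminates G1 stuck-at-1, G2 stuck-at-0.
Only G3 stuck-at-0 is consistent with every test.

G3 stuck-at-0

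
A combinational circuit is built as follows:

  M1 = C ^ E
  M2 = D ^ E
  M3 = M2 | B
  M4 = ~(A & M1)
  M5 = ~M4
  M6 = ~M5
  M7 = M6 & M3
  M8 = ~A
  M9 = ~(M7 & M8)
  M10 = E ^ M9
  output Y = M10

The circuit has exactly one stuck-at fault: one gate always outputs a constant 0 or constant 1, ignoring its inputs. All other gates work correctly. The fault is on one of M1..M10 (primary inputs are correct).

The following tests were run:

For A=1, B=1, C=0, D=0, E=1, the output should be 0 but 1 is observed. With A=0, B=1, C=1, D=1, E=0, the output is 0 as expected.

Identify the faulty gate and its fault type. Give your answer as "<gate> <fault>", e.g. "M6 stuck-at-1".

M9 stuck-at-0

Fault-free values for test 1 (A=1, B=1, C=0, D=0, E=1): M1=1, M2=1, M3=1, M4=0, M5=1, M6=0, M7=0, M8=0, M9=1, M10=0, giving Y=0. Observed 1.
Test 1: faults giving observed 1 are {M9 stuck-at-0, M10 stuck-at-1}.
Test 2 (A=0, B=1, C=1, D=1, E=0): fault-free M1=1, M2=1, M3=1, M4=1, M5=0, M6=1, M7=1, M8=1, M9=0, M10=0 → 0; observed 0. Eliminates M10 stuck-at-1.
Only M9 stuck-at-0 is consistent with every test.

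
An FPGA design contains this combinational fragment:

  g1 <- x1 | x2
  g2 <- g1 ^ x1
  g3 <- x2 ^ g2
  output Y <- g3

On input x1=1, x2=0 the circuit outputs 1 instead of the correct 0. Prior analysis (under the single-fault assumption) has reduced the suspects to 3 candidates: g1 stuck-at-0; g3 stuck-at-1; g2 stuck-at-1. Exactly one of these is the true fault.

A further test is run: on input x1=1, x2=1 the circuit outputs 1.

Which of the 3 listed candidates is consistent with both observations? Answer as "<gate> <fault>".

Evaluate each candidate on input x1=1, x2=1:
  g1 stuck-at-0: g1=0 [stuck-at-0], g2=1, g3=0 → 0 — eliminated
  g3 stuck-at-1: g1=1, g2=0, g3=1 [stuck-at-1] → 1 — matches
  g2 stuck-at-1: g1=1, g2=1 [stuck-at-1], g3=0 → 0 — eliminated
Only g3 stuck-at-1 reproduces the observed 1.

g3 stuck-at-1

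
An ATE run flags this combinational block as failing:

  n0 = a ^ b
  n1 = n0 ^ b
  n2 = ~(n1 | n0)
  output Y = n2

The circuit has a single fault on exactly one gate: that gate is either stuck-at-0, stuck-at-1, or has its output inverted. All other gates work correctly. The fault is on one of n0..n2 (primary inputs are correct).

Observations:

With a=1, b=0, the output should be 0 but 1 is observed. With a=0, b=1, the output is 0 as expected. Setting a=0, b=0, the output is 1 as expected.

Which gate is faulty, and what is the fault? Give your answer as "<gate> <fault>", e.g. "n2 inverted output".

n0 stuck-at-0

Fault-free values for test 1 (a=1, b=0): n0=1, n1=1, n2=0, giving Y=0. Observed 1.
Test 1: faults giving observed 1 are {n0 stuck-at-0, n0 inverted output, n2 stuck-at-1, n2 inverted output}.
Test 2 (a=0, b=1): fault-free n0=1, n1=0, n2=0 → 0; observed 0. Eliminates n2 stuck-at-1, n2 inverted output.
Test 3 (a=0, b=0): fault-free n0=0, n1=0, n2=1 → 1; observed 1. Eliminates n0 inverted output.
Only n0 stuck-at-0 is consistent with every test.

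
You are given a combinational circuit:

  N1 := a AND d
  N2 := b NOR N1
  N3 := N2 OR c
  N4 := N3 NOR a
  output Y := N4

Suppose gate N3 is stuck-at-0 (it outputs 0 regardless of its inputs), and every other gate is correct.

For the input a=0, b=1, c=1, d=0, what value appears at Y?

1

Propagate with N3 forced: N1=0, N2=0, N3=0 [stuck-at-0], N4=1.
So Y = 1. (Without the fault it would be 0.)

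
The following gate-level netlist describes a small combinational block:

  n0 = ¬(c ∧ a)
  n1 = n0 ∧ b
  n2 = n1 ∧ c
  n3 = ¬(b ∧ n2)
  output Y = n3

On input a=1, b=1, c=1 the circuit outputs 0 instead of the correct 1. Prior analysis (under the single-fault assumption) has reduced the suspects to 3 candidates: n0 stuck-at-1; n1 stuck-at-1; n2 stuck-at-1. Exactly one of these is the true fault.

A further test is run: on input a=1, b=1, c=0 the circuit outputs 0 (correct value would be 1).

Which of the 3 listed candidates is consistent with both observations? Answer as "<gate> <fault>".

n2 stuck-at-1

Evaluate each candidate on input a=1, b=1, c=0:
  n0 stuck-at-1: n0=1 [stuck-at-1], n1=1, n2=0, n3=1 → 1 — eliminated
  n1 stuck-at-1: n0=1, n1=1 [stuck-at-1], n2=0, n3=1 → 1 — eliminated
  n2 stuck-at-1: n0=1, n1=1, n2=1 [stuck-at-1], n3=0 → 0 — matches
Only n2 stuck-at-1 reproduces the observed 0.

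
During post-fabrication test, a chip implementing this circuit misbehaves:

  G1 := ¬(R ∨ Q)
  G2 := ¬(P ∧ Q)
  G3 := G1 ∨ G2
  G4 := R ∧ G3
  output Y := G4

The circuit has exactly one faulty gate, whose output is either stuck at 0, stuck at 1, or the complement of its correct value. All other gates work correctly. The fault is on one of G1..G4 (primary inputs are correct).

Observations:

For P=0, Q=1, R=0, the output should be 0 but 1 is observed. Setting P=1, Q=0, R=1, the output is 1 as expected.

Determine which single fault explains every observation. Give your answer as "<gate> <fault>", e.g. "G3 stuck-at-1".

G4 stuck-at-1

Fault-free values for test 1 (P=0, Q=1, R=0): G1=0, G2=1, G3=1, G4=0, giving Y=0. Observed 1.
Test 1: faults giving observed 1 are {G4 stuck-at-1, G4 inverted output}.
Test 2 (P=1, Q=0, R=1): fault-free G1=0, G2=1, G3=1, G4=1 → 1; observed 1. Eliminates G4 inverted output.
Only G4 stuck-at-1 is consistent with every test.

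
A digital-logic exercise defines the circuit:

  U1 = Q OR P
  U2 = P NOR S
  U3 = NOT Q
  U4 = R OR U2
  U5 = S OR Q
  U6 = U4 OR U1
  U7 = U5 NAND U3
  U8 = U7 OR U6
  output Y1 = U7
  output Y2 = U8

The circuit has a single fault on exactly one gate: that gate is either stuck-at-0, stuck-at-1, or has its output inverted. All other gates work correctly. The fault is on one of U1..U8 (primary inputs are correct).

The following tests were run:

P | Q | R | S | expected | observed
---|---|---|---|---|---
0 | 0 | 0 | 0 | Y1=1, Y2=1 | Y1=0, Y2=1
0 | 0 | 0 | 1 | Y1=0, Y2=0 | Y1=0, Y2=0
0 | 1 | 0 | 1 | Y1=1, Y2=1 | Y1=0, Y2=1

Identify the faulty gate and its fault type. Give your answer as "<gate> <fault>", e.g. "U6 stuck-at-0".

U7 stuck-at-0

Fault-free values for test 1 (P=0, Q=0, R=0, S=0): U1=0, U2=1, U3=1, U4=1, U5=0, U6=1, U7=1, U8=1, giving Y1=1, Y2=1. Observed Y1=0, Y2=1.
Test 1: faults giving observed Y1=0, Y2=1 are {U5 stuck-at-1, U5 inverted output, U7 stuck-at-0, U7 inverted output}.
Test 2 (P=0, Q=0, R=0, S=1): fault-free U1=0, U2=0, U3=1, U4=0, U5=1, U6=0, U7=0, U8=0 → Y1=0, Y2=0; observed Y1=0, Y2=0. Eliminates U5 inverted output, U7 inverted output.
Test 3 (P=0, Q=1, R=0, S=1): fault-free U1=1, U2=0, U3=0, U4=0, U5=1, U6=1, U7=1, U8=1 → Y1=1, Y2=1; observed Y1=0, Y2=1. Eliminates U5 stuck-at-1.
Only U7 stuck-at-0 is consistent with every test.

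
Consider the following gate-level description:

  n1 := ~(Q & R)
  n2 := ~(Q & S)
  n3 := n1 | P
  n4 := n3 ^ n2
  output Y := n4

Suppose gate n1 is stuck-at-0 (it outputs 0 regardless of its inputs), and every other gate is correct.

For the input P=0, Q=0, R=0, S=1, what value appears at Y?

Propagate with n1 forced: n1=0 [stuck-at-0], n2=1, n3=0, n4=1.
So Y = 1. (Without the fault it would be 0.)

1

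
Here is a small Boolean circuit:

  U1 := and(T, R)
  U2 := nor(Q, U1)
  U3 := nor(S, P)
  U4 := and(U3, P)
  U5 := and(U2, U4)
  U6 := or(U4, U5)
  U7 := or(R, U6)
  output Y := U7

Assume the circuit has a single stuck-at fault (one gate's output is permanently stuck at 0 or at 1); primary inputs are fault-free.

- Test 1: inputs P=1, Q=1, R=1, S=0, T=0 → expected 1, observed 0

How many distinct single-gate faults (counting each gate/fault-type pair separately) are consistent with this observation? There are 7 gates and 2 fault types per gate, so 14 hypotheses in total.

1

Fault-free: U1=0, U2=0, U3=0, U4=0, U5=0, U6=0, U7=1 → 1. Observed 0.
  U1 stuck-at-0: output 1 ✗
  U1 stuck-at-1: output 1 ✗
  U2 stuck-at-0: output 1 ✗
  U2 stuck-at-1: output 1 ✗
  U3 stuck-at-0: output 1 ✗
  U3 stuck-at-1: output 1 ✗
  U4 stuck-at-0: output 1 ✗
  U4 stuck-at-1: output 1 ✗
  U5 stuck-at-0: output 1 ✗
  U5 stuck-at-1: output 1 ✗
  U6 stuck-at-0: output 1 ✗
  U6 stuck-at-1: output 1 ✗
  U7 stuck-at-0: output 0 ✓
  U7 stuck-at-1: output 1 ✗
Consistent faults: {U7 stuck-at-0} — 1 in all.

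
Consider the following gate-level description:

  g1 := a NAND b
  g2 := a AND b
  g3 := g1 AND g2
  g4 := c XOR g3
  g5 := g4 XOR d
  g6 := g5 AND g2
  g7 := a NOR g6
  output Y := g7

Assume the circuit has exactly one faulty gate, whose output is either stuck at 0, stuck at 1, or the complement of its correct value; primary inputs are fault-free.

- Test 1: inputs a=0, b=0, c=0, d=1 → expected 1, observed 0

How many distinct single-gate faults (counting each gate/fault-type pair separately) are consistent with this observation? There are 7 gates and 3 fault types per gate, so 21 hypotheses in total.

4

Fault-free: g1=1, g2=0, g3=0, g4=0, g5=1, g6=0, g7=1 → 1. Observed 0.
  g1: none of the 3 fault types match ✗
  g2: none of the 3 fault types match ✗
  g3: none of the 3 fault types match ✗
  g4: none of the 3 fault types match ✗
  g5: none of the 3 fault types match ✗
  g6: stuck-at-1, inverted output ✓; others ✗
  g7: stuck-at-0, inverted output ✓; others ✗
Consistent faults: {g6 stuck-at-1, g6 inverted output, g7 stuck-at-0, g7 inverted output} — 4 in all.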